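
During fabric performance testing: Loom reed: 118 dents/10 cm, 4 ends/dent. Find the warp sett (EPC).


Formula: EPC = (dents per 10 cm * ends per dent) / 10
Step 1: Total ends per 10 cm = 118 * 4 = 472
Step 2: EPC = 472 / 10 = 47.2 ends/cm

47.2 ends/cm


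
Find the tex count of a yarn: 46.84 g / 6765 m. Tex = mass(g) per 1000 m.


Formula: Tex = (mass_g / length_m) * 1000
Substituting: Tex = (46.84 / 6765) * 1000
Intermediate: 46.84 / 6765 = 0.00692387 g/m
Tex = 0.00692387 * 1000 = 6.92 tex

6.92 tex


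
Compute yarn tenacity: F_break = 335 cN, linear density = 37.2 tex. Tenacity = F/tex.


Formula: Tenacity = Breaking force / Linear density
Tenacity = 335 cN / 37.2 tex
Tenacity = 9.01 cN/tex

9.01 cN/tex


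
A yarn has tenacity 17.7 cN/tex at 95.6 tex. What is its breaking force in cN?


Formula: Breaking force = Tenacity * Linear density
F = 17.7 cN/tex * 95.6 tex
F = 1692.12 cN

1692.12 cN


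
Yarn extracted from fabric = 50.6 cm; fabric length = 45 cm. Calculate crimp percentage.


Formula: Crimp% = ((L_yarn - L_fabric) / L_fabric) * 100
Step 1: Extension = 50.6 - 45 = 5.6 cm
Step 2: Crimp% = (5.6 / 45) * 100
Step 3: Crimp% = 0.124444 * 100 = 12.4444% ≈ 12.4%

12.4%


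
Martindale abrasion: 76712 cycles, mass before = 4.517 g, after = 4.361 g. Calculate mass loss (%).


Formula: Mass loss% = ((m_before - m_after) / m_before) * 100
Step 1: Mass loss = 4.517 - 4.361 = 0.156 g
Step 2: Ratio = 0.156 / 4.517 = 0.0345362
Step 3: Mass loss% = 0.0345362 * 100 = 3.45362% ≈ 3.45%

3.45%


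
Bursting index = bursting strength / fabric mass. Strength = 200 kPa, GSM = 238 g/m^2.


Formula: Bursting Index = Bursting Strength / Fabric GSM
BI = 200 kPa / 238 g/m^2
BI = 0.840 kPa/(g/m^2)

0.840 kPa/(g/m^2)


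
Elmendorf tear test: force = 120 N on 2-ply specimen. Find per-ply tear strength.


Formula: Per-ply strength = Total force / Number of plies
Per-ply = 120 N / 2
Per-ply = 60 N

60 N


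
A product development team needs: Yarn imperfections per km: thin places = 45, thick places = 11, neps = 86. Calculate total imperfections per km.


Formula: Total = thin places + thick places + neps
Total = 45 + 11 + 86
Total = 142 imperfections/km

142 imperfections/km


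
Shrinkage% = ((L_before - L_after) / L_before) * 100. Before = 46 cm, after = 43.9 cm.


Formula: Shrinkage% = ((L_before - L_after) / L_before) * 100
Step 1: Shrinkage = 46 - 43.9 = 2.1 cm
Step 2: Shrinkage% = (2.1 / 46) * 100
Step 3: Shrinkage% = 0.045652 * 100 = 4.5652% ≈ 4.6%

4.6%


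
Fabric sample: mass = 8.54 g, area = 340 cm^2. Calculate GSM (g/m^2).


Formula: GSM = mass_g / area_m2
Step 1: Convert area: 340 cm^2 = 340 / 10000 = 0.034 m^2
Step 2: GSM = 8.54 g / 0.034 m^2 = 251.2 g/m^2

251.2 g/m^2


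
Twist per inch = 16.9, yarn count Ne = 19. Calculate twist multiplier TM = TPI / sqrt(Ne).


Formula: TM = TPI / sqrt(Ne)
Step 1: sqrt(Ne) = sqrt(19) = 4.3589
Step 2: TM = 16.9 / 4.3589 = 3.88

3.88 TM


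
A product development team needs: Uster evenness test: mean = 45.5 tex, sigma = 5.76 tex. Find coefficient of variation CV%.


Formula: CV% = (standard deviation / mean) * 100
Step 1: Ratio = 5.76 / 45.5 = 0.126593
Step 2: CV% = 0.126593 * 100 = 12.6593% ≈ 12.7%

12.7%


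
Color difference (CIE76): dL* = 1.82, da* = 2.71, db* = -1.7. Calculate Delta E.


Formula: Delta E = sqrt(dL*^2 + da*^2 + db*^2)
Step 1: dL*^2 = 1.82^2 = 3.3124
Step 2: da*^2 = 2.71^2 = 7.3441
Step 3: db*^2 = (-1.7)^2 = 2.89
Step 4: Sum = 3.3124 + 7.3441 + 2.89 = 13.5465
Step 5: Delta E = sqrt(13.5465) = 3.68

3.68 Delta E


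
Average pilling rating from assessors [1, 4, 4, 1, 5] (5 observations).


Formula: Mean = sum / count
Sum = 1 + 4 + 4 + 1 + 5 = 15
Mean = 15 / 5 = 3.0

3.0


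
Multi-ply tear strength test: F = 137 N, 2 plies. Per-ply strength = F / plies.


Formula: Per-ply strength = Total force / Number of plies
Per-ply = 137 N / 2
Per-ply = 68.5 N

68.5 N


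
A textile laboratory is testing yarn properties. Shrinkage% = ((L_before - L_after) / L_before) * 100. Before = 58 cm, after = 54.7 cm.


Formula: Shrinkage% = ((L_before - L_after) / L_before) * 100
Step 1: Shrinkage = 58 - 54.7 = 3.3 cm
Step 2: Shrinkage% = (3.3 / 58) * 100
Step 3: Shrinkage% = 0.056897 * 100 = 5.6897% ≈ 5.7%

5.7%


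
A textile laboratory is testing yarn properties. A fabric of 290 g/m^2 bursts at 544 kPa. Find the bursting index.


Formula: Bursting Index = Bursting Strength / Fabric GSM
BI = 544 kPa / 290 g/m^2
BI = 1.876 kPa/(g/m^2)

1.876 kPa/(g/m^2)


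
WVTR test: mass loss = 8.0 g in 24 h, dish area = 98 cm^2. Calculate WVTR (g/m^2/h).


Formula: WVTR = mass_loss / (area * time)
Step 1: Convert area: 98 cm^2 = 0.0098 m^2
Step 2: WVTR = 8.0 g / (0.0098 m^2 * 24 h)
Step 3: WVTR = 8.0 / 0.2352 = 34.0 g/m^2/h

34.0 g/m^2/h


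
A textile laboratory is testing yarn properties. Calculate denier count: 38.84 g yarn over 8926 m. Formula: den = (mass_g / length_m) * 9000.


Formula: den = (mass_g / length_m) * 9000
Substituting: den = (38.84 / 8926) * 9000
Intermediate: 38.84 / 8926 = 0.00435133 g/m
den = 0.00435133 * 9000 = 39.2 denier

39.2 denier


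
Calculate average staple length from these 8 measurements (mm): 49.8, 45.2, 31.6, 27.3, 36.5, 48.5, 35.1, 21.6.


Formula: Mean = sum of lengths / count
Sum = 49.8 + 45.2 + 31.6 + 27.3 + 36.5 + 48.5 + 35.1 + 21.6
Sum = 295.6 mm
Mean = 295.6 / 8 = 36.95 mm

36.95 mm


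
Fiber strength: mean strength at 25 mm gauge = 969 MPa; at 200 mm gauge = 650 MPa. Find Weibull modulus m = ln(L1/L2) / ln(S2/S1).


Formula: m = ln(L1/L2) / ln(S2/S1)
Step 1: ln(L1/L2) = ln(25/200) = -2.07944
Step 2: S2/S1 = 650/969 = 0.67079
Step 3: ln(S2/S1) = ln(0.67079) = -0.39930
Step 4: m = -2.07944 / -0.39930 = 5.21

5.21 (Weibull m)


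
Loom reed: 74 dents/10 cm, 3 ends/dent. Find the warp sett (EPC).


Formula: EPC = (dents per 10 cm * ends per dent) / 10
Step 1: Total ends per 10 cm = 74 * 3 = 222
Step 2: EPC = 222 / 10 = 22.2 ends/cm

22.2 ends/cm


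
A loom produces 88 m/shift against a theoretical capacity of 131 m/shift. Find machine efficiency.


Formula: Efficiency% = (Actual output / Theoretical output) * 100
Efficiency% = (88 / 131) * 100
Efficiency% = 0.671756 * 100 = 67.1756% ≈ 67.2%

67.2%


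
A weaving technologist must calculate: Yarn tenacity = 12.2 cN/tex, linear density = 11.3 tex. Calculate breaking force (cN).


Formula: Breaking force = Tenacity * Linear density
F = 12.2 cN/tex * 11.3 tex
F = 137.86 cN

137.86 cN


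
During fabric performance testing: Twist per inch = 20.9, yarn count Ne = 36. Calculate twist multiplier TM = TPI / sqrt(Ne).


Formula: TM = TPI / sqrt(Ne)
Step 1: sqrt(Ne) = sqrt(36) = 6
Step 2: TM = 20.9 / 6 = 3.48

3.48 TM


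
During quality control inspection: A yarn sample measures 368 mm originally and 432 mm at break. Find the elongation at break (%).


Formula: Elongation (%) = ((L_break - L0) / L0) * 100
Step 1: Extension = 432 - 368 = 64 mm
Step 2: Elongation = (64 / 368) * 100
Step 3: Elongation = 0.173913 * 100 = 17.3913% ≈ 17.4%

17.4%


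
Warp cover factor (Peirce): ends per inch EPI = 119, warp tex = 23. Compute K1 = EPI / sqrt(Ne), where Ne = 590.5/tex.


Formula: K1 = EPI / sqrt(Ne), with Ne = 590.5 / tex_warp
Step 1: Ne = 590.5 / 23 = 25.674
Step 2: sqrt(Ne) = sqrt(25.674) = 5.067
Step 3: K1 = 119 / 5.067 = 23.5

23.5


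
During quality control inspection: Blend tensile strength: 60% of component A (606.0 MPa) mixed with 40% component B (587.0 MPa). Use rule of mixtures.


Formula: Blend property = (fraction_A * property_A) + (fraction_B * property_B)
Step 1: Contribution A = 60/100 * 606.0 MPa = 363.6 MPa
Step 2: Contribution B = 40/100 * 587.0 MPa = 234.8 MPa
Step 3: Blend tensile strength = 363.6 + 234.8 = 598.4 MPa

598.4 MPa


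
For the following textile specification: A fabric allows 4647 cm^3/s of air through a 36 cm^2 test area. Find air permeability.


Formula: Air Permeability = Airflow / Test Area
AP = 4647 cm^3/s / 36 cm^2
AP = 129.1 cm^3/s/cm^2

129.1 cm^3/s/cm^2


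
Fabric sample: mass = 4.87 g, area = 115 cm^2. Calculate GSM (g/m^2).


Formula: GSM = mass_g / area_m2
Step 1: Convert area: 115 cm^2 = 115 / 10000 = 0.0115 m^2
Step 2: GSM = 4.87 g / 0.0115 m^2 = 423.5 g/m^2

423.5 g/m^2


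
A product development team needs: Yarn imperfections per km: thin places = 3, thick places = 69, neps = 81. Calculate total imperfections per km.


Formula: Total = thin places + thick places + neps
Total = 3 + 69 + 81
Total = 153 imperfections/km

153 imperfections/km


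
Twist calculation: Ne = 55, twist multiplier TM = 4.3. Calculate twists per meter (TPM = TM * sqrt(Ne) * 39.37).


Formula: TPM = TM * sqrt(Ne) * 39.37
Step 1: sqrt(Ne) = sqrt(55) = 7.4162
Step 2: TM * sqrt(Ne) = 4.3 * 7.4162 = 31.8897
Step 3: TPM = 31.8897 * 39.37 = 1255 twists/m

1255 twists/m


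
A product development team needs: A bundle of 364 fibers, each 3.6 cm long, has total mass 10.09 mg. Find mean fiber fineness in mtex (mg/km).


Formula: fineness (mtex) = mass (mg) / total length (km) = (mass_mg / total_length_m) * 1000
Step 1: Convert fiber length: 3.6 cm = 0.036 m
Step 2: Total fiber length = 364 * 0.036 = 13.104 m
Step 3: Linear density = 10.09 mg / 13.104 m = 0.7700 mg/m
Step 4: fineness = 0.7700 * 1000 = 770.0 mtex

770.0 mtex


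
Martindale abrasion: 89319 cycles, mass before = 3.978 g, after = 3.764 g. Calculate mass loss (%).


Formula: Mass loss% = ((m_before - m_after) / m_before) * 100
Step 1: Mass loss = 3.978 - 3.764 = 0.214 g
Step 2: Ratio = 0.214 / 3.978 = 0.0537959
Step 3: Mass loss% = 0.0537959 * 100 = 5.37959% ≈ 5.38%

5.38%


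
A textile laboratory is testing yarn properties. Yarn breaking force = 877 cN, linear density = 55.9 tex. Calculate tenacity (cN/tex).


Formula: Tenacity = Breaking force / Linear density
Tenacity = 877 cN / 55.9 tex
Tenacity = 15.69 cN/tex

15.69 cN/tex


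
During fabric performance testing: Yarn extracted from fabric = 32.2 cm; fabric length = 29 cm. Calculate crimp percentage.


Formula: Crimp% = ((L_yarn - L_fabric) / L_fabric) * 100
Step 1: Extension = 32.2 - 29 = 3.2 cm
Step 2: Crimp% = (3.2 / 29) * 100
Step 3: Crimp% = 0.110345 * 100 = 11.0345% ≈ 11.0%

11.0%


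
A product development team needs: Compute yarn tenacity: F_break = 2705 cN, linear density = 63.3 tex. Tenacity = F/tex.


Formula: Tenacity = Breaking force / Linear density
Tenacity = 2705 cN / 63.3 tex
Tenacity = 42.73 cN/tex

42.73 cN/tex


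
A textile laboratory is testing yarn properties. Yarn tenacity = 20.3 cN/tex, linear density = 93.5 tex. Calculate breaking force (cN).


Formula: Breaking force = Tenacity * Linear density
F = 20.3 cN/tex * 93.5 tex
F = 1898.05 cN

1898.05 cN


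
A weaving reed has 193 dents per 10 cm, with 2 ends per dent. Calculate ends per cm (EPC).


Formula: EPC = (dents per 10 cm * ends per dent) / 10
Step 1: Total ends per 10 cm = 193 * 2 = 386
Step 2: EPC = 386 / 10 = 38.6 ends/cm

38.6 ends/cm


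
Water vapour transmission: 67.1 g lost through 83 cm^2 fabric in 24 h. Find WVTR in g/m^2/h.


Formula: WVTR = mass_loss / (area * time)
Step 1: Convert area: 83 cm^2 = 0.0083 m^2
Step 2: WVTR = 67.1 g / (0.0083 m^2 * 24 h)
Step 3: WVTR = 67.1 / 0.1992 = 336.8 g/m^2/h

336.8 g/m^2/h


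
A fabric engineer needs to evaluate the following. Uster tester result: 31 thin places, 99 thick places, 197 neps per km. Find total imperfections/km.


Formula: Total = thin places + thick places + neps
Total = 31 + 99 + 197
Total = 327 imperfections/km

327 imperfections/km


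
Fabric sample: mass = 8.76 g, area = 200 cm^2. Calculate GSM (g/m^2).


Formula: GSM = mass_g / area_m2
Step 1: Convert area: 200 cm^2 = 200 / 10000 = 0.02 m^2
Step 2: GSM = 8.76 g / 0.02 m^2 = 438.0 g/m^2

438.0 g/m^2


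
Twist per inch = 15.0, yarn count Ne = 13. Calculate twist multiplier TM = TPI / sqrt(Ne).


Formula: TM = TPI / sqrt(Ne)
Step 1: sqrt(Ne) = sqrt(13) = 3.6056
Step 2: TM = 15.0 / 3.6056 = 4.16

4.16 TM


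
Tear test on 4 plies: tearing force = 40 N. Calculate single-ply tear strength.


Formula: Per-ply strength = Total force / Number of plies
Per-ply = 40 N / 4
Per-ply = 10 N

10 N


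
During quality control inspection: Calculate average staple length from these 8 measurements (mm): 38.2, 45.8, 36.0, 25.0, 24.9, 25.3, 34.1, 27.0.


Formula: Mean = sum of lengths / count
Sum = 38.2 + 45.8 + 36.0 + 25.0 + 24.9 + 25.3 + 34.1 + 27.0
Sum = 256.3 mm
Mean = 256.3 / 8 = 32.04 mm

32.04 mm


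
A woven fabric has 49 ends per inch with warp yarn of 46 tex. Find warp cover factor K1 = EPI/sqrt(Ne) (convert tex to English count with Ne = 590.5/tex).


Formula: K1 = EPI / sqrt(Ne), with Ne = 590.5 / tex_warp
Step 1: Ne = 590.5 / 46 = 12.837
Step 2: sqrt(Ne) = sqrt(12.837) = 3.5829
Step 3: K1 = 49 / 3.5829 = 13.7

13.7


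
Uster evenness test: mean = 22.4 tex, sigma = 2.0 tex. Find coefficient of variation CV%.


Formula: CV% = (standard deviation / mean) * 100
Step 1: Ratio = 2.0 / 22.4 = 0.089286
Step 2: CV% = 0.089286 * 100 = 8.9286% ≈ 8.9%

8.9%


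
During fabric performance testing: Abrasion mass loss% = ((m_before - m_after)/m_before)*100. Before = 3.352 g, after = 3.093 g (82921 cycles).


Formula: Mass loss% = ((m_before - m_after) / m_before) * 100
Step 1: Mass loss = 3.352 - 3.093 = 0.259 g
Step 2: Ratio = 0.259 / 3.352 = 0.0772673
Step 3: Mass loss% = 0.0772673 * 100 = 7.72673% ≈ 7.73%

7.73%


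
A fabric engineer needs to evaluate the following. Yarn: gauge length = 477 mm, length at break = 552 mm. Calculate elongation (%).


Formula: Elongation (%) = ((L_break - L0) / L0) * 100
Step 1: Extension = 552 - 477 = 75 mm
Step 2: Elongation = (75 / 477) * 100
Step 3: Elongation = 0.157233 * 100 = 15.7233% ≈ 15.7%

15.7%


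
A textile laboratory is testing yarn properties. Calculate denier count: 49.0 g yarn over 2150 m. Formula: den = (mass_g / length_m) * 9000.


Formula: den = (mass_g / length_m) * 9000
Substituting: den = (49.0 / 2150) * 9000
Intermediate: 49.0 / 2150 = 0.0227907 g/m
den = 0.0227907 * 9000 = 205.1 denier

205.1 denier


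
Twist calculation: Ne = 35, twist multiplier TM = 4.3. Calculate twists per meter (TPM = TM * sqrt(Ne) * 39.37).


Formula: TPM = TM * sqrt(Ne) * 39.37
Step 1: sqrt(Ne) = sqrt(35) = 5.9161
Step 2: TM * sqrt(Ne) = 4.3 * 5.9161 = 25.4392
Step 3: TPM = 25.4392 * 39.37 = 1002 twists/m

1002 twists/m


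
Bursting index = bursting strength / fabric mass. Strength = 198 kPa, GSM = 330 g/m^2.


Formula: Bursting Index = Bursting Strength / Fabric GSM
BI = 198 kPa / 330 g/m^2
BI = 0.600 kPa/(g/m^2)

0.600 kPa/(g/m^2)


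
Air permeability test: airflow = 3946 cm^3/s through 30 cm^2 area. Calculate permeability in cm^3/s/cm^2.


Formula: Air Permeability = Airflow / Test Area
AP = 3946 cm^3/s / 30 cm^2
AP = 131.5 cm^3/s/cm^2

131.5 cm^3/s/cm^2


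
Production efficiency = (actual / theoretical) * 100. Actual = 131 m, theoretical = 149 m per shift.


Formula: Efficiency% = (Actual output / Theoretical output) * 100
Efficiency% = (131 / 149) * 100
Efficiency% = 0.879195 * 100 = 87.9195% ≈ 87.9%

87.9%


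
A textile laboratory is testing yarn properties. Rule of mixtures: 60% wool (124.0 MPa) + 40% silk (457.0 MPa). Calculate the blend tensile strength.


Formula: Blend property = (fraction_A * property_A) + (fraction_B * property_B)
Step 1: Contribution A = 60/100 * 124.0 MPa = 74.4 MPa
Step 2: Contribution B = 40/100 * 457.0 MPa = 182.8 MPa
Step 3: Blend tensile strength = 74.4 + 182.8 = 257.2 MPa

257.2 MPa


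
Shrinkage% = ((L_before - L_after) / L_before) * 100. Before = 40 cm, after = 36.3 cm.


Formula: Shrinkage% = ((L_before - L_after) / L_before) * 100
Step 1: Shrinkage = 40 - 36.3 = 3.7 cm
Step 2: Shrinkage% = (3.7 / 40) * 100
Step 3: Shrinkage% = 0.0925 * 100 = 9.25% ≈ 9.3%

9.3%


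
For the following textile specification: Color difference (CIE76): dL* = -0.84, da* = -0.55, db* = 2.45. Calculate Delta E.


Formula: Delta E = sqrt(dL*^2 + da*^2 + db*^2)
Step 1: dL*^2 = (-0.84)^2 = 0.7056
Step 2: da*^2 = (-0.55)^2 = 0.3025
Step 3: db*^2 = 2.45^2 = 6.0025
Step 4: Sum = 0.7056 + 0.3025 + 6.0025 = 7.0106
Step 5: Delta E = sqrt(7.0106) = 2.65

2.65 Delta E


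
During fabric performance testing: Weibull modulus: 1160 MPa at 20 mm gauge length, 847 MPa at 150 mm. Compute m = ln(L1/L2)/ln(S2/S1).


Formula: m = ln(L1/L2) / ln(S2/S1)
Step 1: ln(L1/L2) = ln(20/150) = -2.01490
Step 2: S2/S1 = 847/1160 = 0.73017
Step 3: ln(S2/S1) = ln(0.73017) = -0.31448
Step 4: m = -2.01490 / -0.31448 = 6.41

6.41 (Weibull m)


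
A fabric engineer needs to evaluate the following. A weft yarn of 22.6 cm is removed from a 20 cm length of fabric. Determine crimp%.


Formula: Crimp% = ((L_yarn - L_fabric) / L_fabric) * 100
Step 1: Extension = 22.6 - 20 = 2.6 cm
Step 2: Crimp% = (2.6 / 20) * 100
Step 3: Crimp% = 0.13 * 100 = 13.0%

13.0%


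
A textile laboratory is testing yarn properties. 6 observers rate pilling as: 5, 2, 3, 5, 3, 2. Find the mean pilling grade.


Formula: Mean = sum / count
Sum = 5 + 2 + 3 + 5 + 3 + 2 = 20
Mean = 20 / 6 = 3.3

3.3


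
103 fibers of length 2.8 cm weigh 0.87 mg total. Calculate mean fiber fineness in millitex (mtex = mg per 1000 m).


Formula: fineness (mtex) = mass (mg) / total length (km) = (mass_mg / total_length_m) * 1000
Step 1: Convert fiber length: 2.8 cm = 0.028 m
Step 2: Total fiber length = 103 * 0.028 = 2.884 m
Step 3: Linear density = 0.87 mg / 2.884 m = 0.3017 mg/m
Step 4: fineness = 0.3017 * 1000 = 301.7 mtex

301.7 mtex


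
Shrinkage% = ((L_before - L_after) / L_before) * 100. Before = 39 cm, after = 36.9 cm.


Formula: Shrinkage% = ((L_before - L_after) / L_before) * 100
Step 1: Shrinkage = 39 - 36.9 = 2.1 cm
Step 2: Shrinkage% = (2.1 / 39) * 100
Step 3: Shrinkage% = 0.053846 * 100 = 5.3846% ≈ 5.4%

5.4%


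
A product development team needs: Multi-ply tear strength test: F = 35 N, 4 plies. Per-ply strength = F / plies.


Formula: Per-ply strength = Total force / Number of plies
Per-ply = 35 N / 4
Per-ply = 8.75 N

8.75 N


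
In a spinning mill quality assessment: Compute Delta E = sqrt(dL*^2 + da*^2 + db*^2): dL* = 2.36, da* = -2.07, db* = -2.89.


Formula: Delta E = sqrt(dL*^2 + da*^2 + db*^2)
Step 1: dL*^2 = 2.36^2 = 5.5696
Step 2: da*^2 = (-2.07)^2 = 4.2849
Step 3: db*^2 = (-2.89)^2 = 8.3521
Step 4: Sum = 5.5696 + 4.2849 + 8.3521 = 18.2066
Step 5: Delta E = sqrt(18.2066) = 4.27

4.27 Delta E


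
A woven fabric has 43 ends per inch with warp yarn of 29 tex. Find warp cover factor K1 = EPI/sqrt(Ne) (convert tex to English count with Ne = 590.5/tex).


Formula: K1 = EPI / sqrt(Ne), with Ne = 590.5 / tex_warp
Step 1: Ne = 590.5 / 29 = 20.362
Step 2: sqrt(Ne) = sqrt(20.362) = 4.5124
Step 3: K1 = 43 / 4.5124 = 9.5

9.5


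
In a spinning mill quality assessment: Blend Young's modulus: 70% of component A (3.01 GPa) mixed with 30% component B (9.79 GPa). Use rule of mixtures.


Formula: Blend property = (fraction_A * property_A) + (fraction_B * property_B)
Step 1: Contribution A = 70/100 * 3.01 GPa = 2.107 GPa
Step 2: Contribution B = 30/100 * 9.79 GPa = 2.937 GPa
Step 3: Blend Young's modulus = 2.107 + 2.937 = 5.044 GPa

5.044 GPa


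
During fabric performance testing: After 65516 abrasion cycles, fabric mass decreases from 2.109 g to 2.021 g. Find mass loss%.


Formula: Mass loss% = ((m_before - m_after) / m_before) * 100
Step 1: Mass loss = 2.109 - 2.021 = 0.088 g
Step 2: Ratio = 0.088 / 2.109 = 0.0417259
Step 3: Mass loss% = 0.0417259 * 100 = 4.17259% ≈ 4.17%

4.17%


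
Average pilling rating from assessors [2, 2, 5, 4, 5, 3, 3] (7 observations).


Formula: Mean = sum / count
Sum = 2 + 2 + 5 + 4 + 5 + 3 + 3 = 24
Mean = 24 / 7 = 3.4

3.4


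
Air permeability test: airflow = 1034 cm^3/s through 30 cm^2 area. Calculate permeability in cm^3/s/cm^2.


Formula: Air Permeability = Airflow / Test Area
AP = 1034 cm^3/s / 30 cm^2
AP = 34.5 cm^3/s/cm^2

34.5 cm^3/s/cm^2


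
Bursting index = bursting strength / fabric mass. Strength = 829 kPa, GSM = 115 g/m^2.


Formula: Bursting Index = Bursting Strength / Fabric GSM
BI = 829 kPa / 115 g/m^2
BI = 7.209 kPa/(g/m^2)

7.209 kPa/(g/m^2)


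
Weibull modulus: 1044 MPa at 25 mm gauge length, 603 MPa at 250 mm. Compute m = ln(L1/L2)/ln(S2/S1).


Formula: m = ln(L1/L2) / ln(S2/S1)
Step 1: ln(L1/L2) = ln(25/250) = -2.30259
Step 2: S2/S1 = 603/1044 = 0.57759
Step 3: ln(S2/S1) = ln(0.57759) = -0.54889
Step 4: m = -2.30259 / -0.54889 = 4.19

4.19 (Weibull m)


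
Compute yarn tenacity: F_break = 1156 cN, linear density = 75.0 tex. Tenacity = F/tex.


Formula: Tenacity = Breaking force / Linear density
Tenacity = 1156 cN / 75.0 tex
Tenacity = 15.41 cN/tex

15.41 cN/tex


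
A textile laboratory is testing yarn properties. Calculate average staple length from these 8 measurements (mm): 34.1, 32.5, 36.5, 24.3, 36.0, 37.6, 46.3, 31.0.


Formula: Mean = sum of lengths / count
Sum = 34.1 + 32.5 + 36.5 + 24.3 + 36.0 + 37.6 + 46.3 + 31.0
Sum = 278.3 mm
Mean = 278.3 / 8 = 34.79 mm

34.79 mm


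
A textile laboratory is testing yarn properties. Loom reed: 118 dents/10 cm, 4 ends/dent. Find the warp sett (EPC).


Formula: EPC = (dents per 10 cm * ends per dent) / 10
Step 1: Total ends per 10 cm = 118 * 4 = 472
Step 2: EPC = 472 / 10 = 47.2 ends/cm

47.2 ends/cm


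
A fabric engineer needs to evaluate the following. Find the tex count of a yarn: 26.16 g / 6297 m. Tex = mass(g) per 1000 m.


Formula: Tex = (mass_g / length_m) * 1000
Substituting: Tex = (26.16 / 6297) * 1000
Intermediate: 26.16 / 6297 = 0.00415436 g/m
Tex = 0.00415436 * 1000 = 4.15 tex

4.15 tex


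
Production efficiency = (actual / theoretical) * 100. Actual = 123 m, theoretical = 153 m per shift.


Formula: Efficiency% = (Actual output / Theoretical output) * 100
Efficiency% = (123 / 153) * 100
Efficiency% = 0.803922 * 100 = 80.3922% ≈ 80.4%

80.4%


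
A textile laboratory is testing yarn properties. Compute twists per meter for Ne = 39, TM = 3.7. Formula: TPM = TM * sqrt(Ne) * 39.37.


Formula: TPM = TM * sqrt(Ne) * 39.37
Step 1: sqrt(Ne) = sqrt(39) = 6.245
Step 2: TM * sqrt(Ne) = 3.7 * 6.245 = 23.1065
Step 3: TPM = 23.1065 * 39.37 = 910 twists/m

910 twists/m


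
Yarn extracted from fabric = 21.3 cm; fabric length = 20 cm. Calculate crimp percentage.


Formula: Crimp% = ((L_yarn - L_fabric) / L_fabric) * 100
Step 1: Extension = 21.3 - 20 = 1.3 cm
Step 2: Crimp% = (1.3 / 20) * 100
Step 3: Crimp% = 0.065 * 100 = 6.5%

6.5%


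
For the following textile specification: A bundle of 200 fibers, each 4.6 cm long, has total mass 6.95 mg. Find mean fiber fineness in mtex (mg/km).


Formula: fineness (mtex) = mass (mg) / total length (km) = (mass_mg / total_length_m) * 1000
Step 1: Convert fiber length: 4.6 cm = 0.046 m
Step 2: Total fiber length = 200 * 0.046 = 9.2 m
Step 3: Linear density = 6.95 mg / 9.2 m = 0.7554 mg/m
Step 4: fineness = 0.7554 * 1000 = 755.4 mtex

755.4 mtex


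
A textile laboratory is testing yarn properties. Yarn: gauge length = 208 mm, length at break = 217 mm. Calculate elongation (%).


Formula: Elongation (%) = ((L_break - L0) / L0) * 100
Step 1: Extension = 217 - 208 = 9 mm
Step 2: Elongation = (9 / 208) * 100
Step 3: Elongation = 0.043269 * 100 = 4.3269% ≈ 4.3%

4.3%


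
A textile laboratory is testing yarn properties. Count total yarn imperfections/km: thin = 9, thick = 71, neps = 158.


Formula: Total = thin places + thick places + neps
Total = 9 + 71 + 158
Total = 238 imperfections/km

238 imperfections/km


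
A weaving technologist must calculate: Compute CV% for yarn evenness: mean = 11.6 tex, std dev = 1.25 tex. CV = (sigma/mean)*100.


Formula: CV% = (standard deviation / mean) * 100
Step 1: Ratio = 1.25 / 11.6 = 0.107759
Step 2: CV% = 0.107759 * 100 = 10.7759% ≈ 10.8%

10.8%


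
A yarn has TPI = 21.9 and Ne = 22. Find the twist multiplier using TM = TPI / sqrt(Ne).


Formula: TM = TPI / sqrt(Ne)
Step 1: sqrt(Ne) = sqrt(22) = 4.6904
Step 2: TM = 21.9 / 4.6904 = 4.67

4.67 TM


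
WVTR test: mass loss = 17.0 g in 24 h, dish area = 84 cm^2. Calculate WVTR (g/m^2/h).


Formula: WVTR = mass_loss / (area * time)
Step 1: Convert area: 84 cm^2 = 0.0084 m^2
Step 2: WVTR = 17.0 g / (0.0084 m^2 * 24 h)
Step 3: WVTR = 17.0 / 0.2016 = 84.3 g/m^2/h

84.3 g/m^2/h


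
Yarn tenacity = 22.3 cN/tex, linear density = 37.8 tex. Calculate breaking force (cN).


Formula: Breaking force = Tenacity * Linear density
F = 22.3 cN/tex * 37.8 tex
F = 842.94 cN

842.94 cN


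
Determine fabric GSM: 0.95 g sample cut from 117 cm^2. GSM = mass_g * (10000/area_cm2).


Formula: GSM = mass_g / area_m2
Step 1: Convert area: 117 cm^2 = 117 / 10000 = 0.0117 m^2
Step 2: GSM = 0.95 g / 0.0117 m^2 = 81.2 g/m^2

81.2 g/m^2


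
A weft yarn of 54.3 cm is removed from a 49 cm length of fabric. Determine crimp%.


Formula: Crimp% = ((L_yarn - L_fabric) / L_fabric) * 100
Step 1: Extension = 54.3 - 49 = 5.3 cm
Step 2: Crimp% = (5.3 / 49) * 100
Step 3: Crimp% = 0.108163 * 100 = 10.8163% ≈ 10.8%

10.8%


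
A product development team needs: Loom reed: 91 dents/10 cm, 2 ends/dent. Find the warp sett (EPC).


Formula: EPC = (dents per 10 cm * ends per dent) / 10
Step 1: Total ends per 10 cm = 91 * 2 = 182
Step 2: EPC = 182 / 10 = 18.2 ends/cm

18.2 ends/cm


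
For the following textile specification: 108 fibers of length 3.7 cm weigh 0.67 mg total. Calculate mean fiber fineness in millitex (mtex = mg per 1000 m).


Formula: fineness (mtex) = mass (mg) / total length (km) = (mass_mg / total_length_m) * 1000
Step 1: Convert fiber length: 3.7 cm = 0.037 m
Step 2: Total fiber length = 108 * 0.037 = 3.996 m
Step 3: Linear density = 0.67 mg / 3.996 m = 0.1677 mg/m
Step 4: fineness = 0.1677 * 1000 = 167.7 mtex

167.7 mtex


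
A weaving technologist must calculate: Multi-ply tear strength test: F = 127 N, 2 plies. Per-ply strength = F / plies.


Formula: Per-ply strength = Total force / Number of plies
Per-ply = 127 N / 2
Per-ply = 63.5 N

63.5 N


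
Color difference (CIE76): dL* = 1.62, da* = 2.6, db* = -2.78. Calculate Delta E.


Formula: Delta E = sqrt(dL*^2 + da*^2 + db*^2)
Step 1: dL*^2 = 1.62^2 = 2.6244
Step 2: da*^2 = 2.6^2 = 6.76
Step 3: db*^2 = (-2.78)^2 = 7.7284
Step 4: Sum = 2.6244 + 6.76 + 7.7284 = 17.1128
Step 5: Delta E = sqrt(17.1128) = 4.14

4.14 Delta E


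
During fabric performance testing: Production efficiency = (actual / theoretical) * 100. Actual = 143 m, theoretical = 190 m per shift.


Formula: Efficiency% = (Actual output / Theoretical output) * 100
Efficiency% = (143 / 190) * 100
Efficiency% = 0.752632 * 100 = 75.2632% ≈ 75.3%

75.3%


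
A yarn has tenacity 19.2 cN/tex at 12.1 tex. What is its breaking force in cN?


Formula: Breaking force = Tenacity * Linear density
F = 19.2 cN/tex * 12.1 tex
F = 232.32 cN

232.32 cN


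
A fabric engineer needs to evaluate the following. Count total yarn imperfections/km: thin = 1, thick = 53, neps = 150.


Formula: Total = thin places + thick places + neps
Total = 1 + 53 + 150
Total = 204 imperfections/km

204 imperfections/km


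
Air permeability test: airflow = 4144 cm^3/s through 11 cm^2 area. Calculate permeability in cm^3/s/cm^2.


Formula: Air Permeability = Airflow / Test Area
AP = 4144 cm^3/s / 11 cm^2
AP = 376.7 cm^3/s/cm^2

376.7 cm^3/s/cm^2


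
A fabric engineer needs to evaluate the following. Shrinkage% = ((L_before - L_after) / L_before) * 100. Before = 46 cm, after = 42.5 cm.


Formula: Shrinkage% = ((L_before - L_after) / L_before) * 100
Step 1: Shrinkage = 46 - 42.5 = 3.5 cm
Step 2: Shrinkage% = (3.5 / 46) * 100
Step 3: Shrinkage% = 0.076087 * 100 = 7.6087% ≈ 7.6%

7.6%


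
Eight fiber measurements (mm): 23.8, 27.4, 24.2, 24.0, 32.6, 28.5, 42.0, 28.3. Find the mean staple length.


Formula: Mean = sum of lengths / count
Sum = 23.8 + 27.4 + 24.2 + 24.0 + 32.6 + 28.5 + 42.0 + 28.3
Sum = 230.8 mm
Mean = 230.8 / 8 = 28.85 mm

28.85 mm


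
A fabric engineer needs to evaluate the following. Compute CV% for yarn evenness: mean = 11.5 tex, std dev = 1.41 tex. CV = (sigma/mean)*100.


Formula: CV% = (standard deviation / mean) * 100
Step 1: Ratio = 1.41 / 11.5 = 0.122609
Step 2: CV% = 0.122609 * 100 = 12.2609% ≈ 12.3%

12.3%


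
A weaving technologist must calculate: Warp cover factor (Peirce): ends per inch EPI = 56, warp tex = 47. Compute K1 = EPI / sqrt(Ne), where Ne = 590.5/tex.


Formula: K1 = EPI / sqrt(Ne), with Ne = 590.5 / tex_warp
Step 1: Ne = 590.5 / 47 = 12.564
Step 2: sqrt(Ne) = sqrt(12.564) = 3.5446
Step 3: K1 = 56 / 3.5446 = 15.8

15.8


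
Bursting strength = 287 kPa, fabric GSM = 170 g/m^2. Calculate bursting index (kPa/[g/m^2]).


Formula: Bursting Index = Bursting Strength / Fabric GSM
BI = 287 kPa / 170 g/m^2
BI = 1.688 kPa/(g/m^2)

1.688 kPa/(g/m^2)


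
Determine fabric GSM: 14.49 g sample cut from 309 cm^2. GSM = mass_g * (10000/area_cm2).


Formula: GSM = mass_g / area_m2
Step 1: Convert area: 309 cm^2 = 309 / 10000 = 0.0309 m^2
Step 2: GSM = 14.49 g / 0.0309 m^2 = 468.9 g/m^2

468.9 g/m^2


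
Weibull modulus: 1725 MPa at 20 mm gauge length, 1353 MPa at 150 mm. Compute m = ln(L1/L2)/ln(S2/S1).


Formula: m = ln(L1/L2) / ln(S2/S1)
Step 1: ln(L1/L2) = ln(20/150) = -2.01490
Step 2: S2/S1 = 1353/1725 = 0.78435
Step 3: ln(S2/S1) = ln(0.78435) = -0.24290
Step 4: m = -2.01490 / -0.24290 = 8.30

8.30 (Weibull m)


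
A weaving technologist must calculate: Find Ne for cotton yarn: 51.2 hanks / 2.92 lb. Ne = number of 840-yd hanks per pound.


Formula: Ne = hanks / mass_lb
Substituting: Ne = 51.2 / 2.92
Ne = 17.5

17.5 Ne


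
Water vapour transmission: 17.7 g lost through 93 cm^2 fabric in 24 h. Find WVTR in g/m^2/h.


Formula: WVTR = mass_loss / (area * time)
Step 1: Convert area: 93 cm^2 = 0.0093 m^2
Step 2: WVTR = 17.7 g / (0.0093 m^2 * 24 h)
Step 3: WVTR = 17.7 / 0.2232 = 79.3 g/m^2/h

79.3 g/m^2/h


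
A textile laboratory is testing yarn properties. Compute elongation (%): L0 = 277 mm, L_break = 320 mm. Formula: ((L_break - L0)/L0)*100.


Formula: Elongation (%) = ((L_break - L0) / L0) * 100
Step 1: Extension = 320 - 277 = 43 mm
Step 2: Elongation = (43 / 277) * 100
Step 3: Elongation = 0.155235 * 100 = 15.5235% ≈ 15.5%

15.5%


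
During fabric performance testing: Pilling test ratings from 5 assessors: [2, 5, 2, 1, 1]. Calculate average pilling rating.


Formula: Mean = sum / count
Sum = 2 + 5 + 2 + 1 + 1 = 11
Mean = 11 / 5 = 2.2

2.2


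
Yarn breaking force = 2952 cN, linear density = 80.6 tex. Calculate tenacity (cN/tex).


Formula: Tenacity = Breaking force / Linear density
Tenacity = 2952 cN / 80.6 tex
Tenacity = 36.63 cN/tex

36.63 cN/tex


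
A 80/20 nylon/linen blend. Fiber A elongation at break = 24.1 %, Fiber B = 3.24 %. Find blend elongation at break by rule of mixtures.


Formula: Blend property = (fraction_A * property_A) + (fraction_B * property_B)
Step 1: Contribution A = 80/100 * 24.1 % = 19.28 %
Step 2: Contribution B = 20/100 * 3.24 % = 0.648 %
Step 3: Blend elongation at break = 19.28 + 0.648 = 19.928 %

19.928 %


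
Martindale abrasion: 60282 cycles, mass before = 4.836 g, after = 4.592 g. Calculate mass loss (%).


Formula: Mass loss% = ((m_before - m_after) / m_before) * 100
Step 1: Mass loss = 4.836 - 4.592 = 0.244 g
Step 2: Ratio = 0.244 / 4.836 = 0.0504549
Step 3: Mass loss% = 0.0504549 * 100 = 5.04549% ≈ 5.05%

5.05%


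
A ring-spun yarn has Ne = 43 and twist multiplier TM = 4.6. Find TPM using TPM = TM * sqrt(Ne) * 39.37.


Formula: TPM = TM * sqrt(Ne) * 39.37
Step 1: sqrt(Ne) = sqrt(43) = 6.5574
Step 2: TM * sqrt(Ne) = 4.6 * 6.5574 = 30.164
Step 3: TPM = 30.164 * 39.37 = 1188 twists/m

1188 twists/m


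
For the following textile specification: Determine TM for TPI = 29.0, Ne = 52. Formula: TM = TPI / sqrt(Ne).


Formula: TM = TPI / sqrt(Ne)
Step 1: sqrt(Ne) = sqrt(52) = 7.2111
Step 2: TM = 29.0 / 7.2111 = 4.02

4.02 TM


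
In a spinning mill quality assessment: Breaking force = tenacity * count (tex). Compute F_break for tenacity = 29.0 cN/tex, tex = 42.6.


Formula: Breaking force = Tenacity * Linear density
F = 29.0 cN/tex * 42.6 tex
F = 1235.40 cN

1235.40 cN


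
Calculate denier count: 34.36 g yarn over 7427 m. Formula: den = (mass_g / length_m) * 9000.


Formula: den = (mass_g / length_m) * 9000
Substituting: den = (34.36 / 7427) * 9000
Intermediate: 34.36 / 7427 = 0.00462636 g/m
den = 0.00462636 * 9000 = 41.6 denier

41.6 denier


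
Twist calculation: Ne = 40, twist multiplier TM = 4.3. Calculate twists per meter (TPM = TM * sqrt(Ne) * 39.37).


Formula: TPM = TM * sqrt(Ne) * 39.37
Step 1: sqrt(Ne) = sqrt(40) = 6.3246
Step 2: TM * sqrt(Ne) = 4.3 * 6.3246 = 27.1958
Step 3: TPM = 27.1958 * 39.37 = 1071 twists/m

1071 twists/m


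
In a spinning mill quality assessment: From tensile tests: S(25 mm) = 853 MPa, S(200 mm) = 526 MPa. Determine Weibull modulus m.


Formula: m = ln(L1/L2) / ln(S2/S1)
Step 1: ln(L1/L2) = ln(25/200) = -2.07944
Step 2: S2/S1 = 526/853 = 0.61665
Step 3: ln(S2/S1) = ln(0.61665) = -0.48345
Step 4: m = -2.07944 / -0.48345 = 4.30

4.30 (Weibull m)


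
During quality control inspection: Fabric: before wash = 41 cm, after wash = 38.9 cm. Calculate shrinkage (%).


Formula: Shrinkage% = ((L_before - L_after) / L_before) * 100
Step 1: Shrinkage = 41 - 38.9 = 2.1 cm
Step 2: Shrinkage% = (2.1 / 41) * 100
Step 3: Shrinkage% = 0.05122 * 100 = 5.122% ≈ 5.1%

5.1%


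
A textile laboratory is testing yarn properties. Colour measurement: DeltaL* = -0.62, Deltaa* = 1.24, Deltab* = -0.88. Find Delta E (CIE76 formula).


Formula: Delta E = sqrt(dL*^2 + da*^2 + db*^2)
Step 1: dL*^2 = (-0.62)^2 = 0.3844
Step 2: da*^2 = 1.24^2 = 1.5376
Step 3: db*^2 = (-0.88)^2 = 0.7744
Step 4: Sum = 0.3844 + 1.5376 + 0.7744 = 2.6964
Step 5: Delta E = sqrt(2.6964) = 1.64

1.64 Delta E


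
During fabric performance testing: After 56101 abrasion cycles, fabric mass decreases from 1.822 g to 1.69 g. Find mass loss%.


Formula: Mass loss% = ((m_before - m_after) / m_before) * 100
Step 1: Mass loss = 1.822 - 1.69 = 0.132 g
Step 2: Ratio = 0.132 / 1.822 = 0.0724479
Step 3: Mass loss% = 0.0724479 * 100 = 7.24479% ≈ 7.24%

7.24%


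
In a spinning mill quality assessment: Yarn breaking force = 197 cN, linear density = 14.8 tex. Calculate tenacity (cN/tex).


Formula: Tenacity = Breaking force / Linear density
Tenacity = 197 cN / 14.8 tex
Tenacity = 13.31 cN/tex

13.31 cN/tex


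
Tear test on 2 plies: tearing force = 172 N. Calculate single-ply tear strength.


Formula: Per-ply strength = Total force / Number of plies
Per-ply = 172 N / 2
Per-ply = 86 N

86 N


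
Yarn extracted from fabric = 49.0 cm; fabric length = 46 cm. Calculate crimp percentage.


Formula: Crimp% = ((L_yarn - L_fabric) / L_fabric) * 100
Step 1: Extension = 49.0 - 46 = 3.0 cm
Step 2: Crimp% = (3.0 / 46) * 100
Step 3: Crimp% = 0.065217 * 100 = 6.5217% ≈ 6.5%

6.5%


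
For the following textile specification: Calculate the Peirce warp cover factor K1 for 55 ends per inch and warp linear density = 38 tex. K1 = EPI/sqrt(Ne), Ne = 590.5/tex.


Formula: K1 = EPI / sqrt(Ne), with Ne = 590.5 / tex_warp
Step 1: Ne = 590.5 / 38 = 15.539
Step 2: sqrt(Ne) = sqrt(15.539) = 3.942
Step 3: K1 = 55 / 3.942 = 14.0

14.0


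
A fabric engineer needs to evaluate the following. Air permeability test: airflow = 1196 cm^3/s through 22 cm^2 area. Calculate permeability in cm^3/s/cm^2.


Formula: Air Permeability = Airflow / Test Area
AP = 1196 cm^3/s / 22 cm^2
AP = 54.4 cm^3/s/cm^2

54.4 cm^3/s/cm^2


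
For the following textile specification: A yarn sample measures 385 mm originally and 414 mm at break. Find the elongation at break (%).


Formula: Elongation (%) = ((L_break - L0) / L0) * 100
Step 1: Extension = 414 - 385 = 29 mm
Step 2: Elongation = (29 / 385) * 100
Step 3: Elongation = 0.075325 * 100 = 7.5325% ≈ 7.5%

7.5%


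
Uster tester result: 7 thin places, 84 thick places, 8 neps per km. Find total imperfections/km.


Formula: Total = thin places + thick places + neps
Total = 7 + 84 + 8
Total = 99 imperfections/km

99 imperfections/km


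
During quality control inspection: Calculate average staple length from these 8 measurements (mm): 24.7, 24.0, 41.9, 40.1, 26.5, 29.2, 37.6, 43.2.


Formula: Mean = sum of lengths / count
Sum = 24.7 + 24.0 + 41.9 + 40.1 + 26.5 + 29.2 + 37.6 + 43.2
Sum = 267.2 mm
Mean = 267.2 / 8 = 33.40 mm

33.40 mm


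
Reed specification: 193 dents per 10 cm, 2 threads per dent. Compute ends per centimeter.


Formula: EPC = (dents per 10 cm * ends per dent) / 10
Step 1: Total ends per 10 cm = 193 * 2 = 386
Step 2: EPC = 386 / 10 = 38.6 ends/cm

38.6 ends/cm


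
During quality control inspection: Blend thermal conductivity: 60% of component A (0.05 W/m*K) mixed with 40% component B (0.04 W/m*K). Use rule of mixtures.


Formula: Blend property = (fraction_A * property_A) + (fraction_B * property_B)
Step 1: Contribution A = 60/100 * 0.05 W/m*K = 0.03 W/m*K
Step 2: Contribution B = 40/100 * 0.04 W/m*K = 0.016 W/m*K
Step 3: Blend thermal conductivity = 0.03 + 0.016 = 0.046 W/m*K

0.046 W/m*K


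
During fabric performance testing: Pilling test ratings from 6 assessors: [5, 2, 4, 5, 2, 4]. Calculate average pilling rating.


Formula: Mean = sum / count
Sum = 5 + 2 + 4 + 5 + 2 + 4 = 22
Mean = 22 / 6 = 3.7

3.7


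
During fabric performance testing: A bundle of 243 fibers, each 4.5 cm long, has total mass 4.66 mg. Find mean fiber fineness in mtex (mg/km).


Formula: fineness (mtex) = mass (mg) / total length (km) = (mass_mg / total_length_m) * 1000
Step 1: Convert fiber length: 4.5 cm = 0.045 m
Step 2: Total fiber length = 243 * 0.045 = 10.935 m
Step 3: Linear density = 4.66 mg / 10.935 m = 0.4262 mg/m
Step 4: fineness = 0.4262 * 1000 = 426.2 mtex

426.2 mtex


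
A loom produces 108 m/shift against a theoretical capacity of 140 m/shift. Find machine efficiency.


Formula: Efficiency% = (Actual output / Theoretical output) * 100
Efficiency% = (108 / 140) * 100
Efficiency% = 0.771429 * 100 = 77.1429% ≈ 77.1%

77.1%


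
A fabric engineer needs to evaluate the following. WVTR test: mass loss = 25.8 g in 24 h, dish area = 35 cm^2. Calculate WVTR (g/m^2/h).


Formula: WVTR = mass_loss / (area * time)
Step 1: Convert area: 35 cm^2 = 0.0035 m^2
Step 2: WVTR = 25.8 g / (0.0035 m^2 * 24 h)
Step 3: WVTR = 25.8 / 0.084 = 307.1 g/m^2/h

307.1 g/m^2/h


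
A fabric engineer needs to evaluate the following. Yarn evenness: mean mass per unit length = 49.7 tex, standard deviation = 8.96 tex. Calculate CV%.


Formula: CV% = (standard deviation / mean) * 100
Step 1: Ratio = 8.96 / 49.7 = 0.180282
Step 2: CV% = 0.180282 * 100 = 18.0282% ≈ 18.0%

18.0%


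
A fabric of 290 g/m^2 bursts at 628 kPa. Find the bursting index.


Formula: Bursting Index = Bursting Strength / Fabric GSM
BI = 628 kPa / 290 g/m^2
BI = 2.166 kPa/(g/m^2)

2.166 kPa/(g/m^2)


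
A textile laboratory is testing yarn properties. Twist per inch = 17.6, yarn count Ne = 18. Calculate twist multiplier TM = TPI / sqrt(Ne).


Formula: TM = TPI / sqrt(Ne)
Step 1: sqrt(Ne) = sqrt(18) = 4.2426
Step 2: TM = 17.6 / 4.2426 = 4.15

4.15 TM


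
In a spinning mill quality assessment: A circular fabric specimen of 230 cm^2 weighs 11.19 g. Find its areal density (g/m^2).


Formula: GSM = mass_g / area_m2
Step 1: Convert area: 230 cm^2 = 230 / 10000 = 0.023 m^2
Step 2: GSM = 11.19 g / 0.023 m^2 = 486.5 g/m^2

486.5 g/m^2


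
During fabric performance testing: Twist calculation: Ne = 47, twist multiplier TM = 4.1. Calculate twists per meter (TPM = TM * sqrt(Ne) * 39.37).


Formula: TPM = TM * sqrt(Ne) * 39.37
Step 1: sqrt(Ne) = sqrt(47) = 6.8557
Step 2: TM * sqrt(Ne) = 4.1 * 6.8557 = 28.1084
Step 3: TPM = 28.1084 * 39.37 = 1107 twists/m

1107 twists/m
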